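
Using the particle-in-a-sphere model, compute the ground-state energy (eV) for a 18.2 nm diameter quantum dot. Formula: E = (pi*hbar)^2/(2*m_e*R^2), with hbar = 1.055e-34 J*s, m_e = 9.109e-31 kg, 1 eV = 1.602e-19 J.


Radius R = 18.2/2 = 9.1 nm = 9.1e-09 m
E = (pi * 1.055e-34)^2 / (2 * 9.109e-31 * (9.1e-09)^2)
E(J) = 7.28151e-22
E = E(J) / 1.602e-19 = 0.0045 eV

0.0045


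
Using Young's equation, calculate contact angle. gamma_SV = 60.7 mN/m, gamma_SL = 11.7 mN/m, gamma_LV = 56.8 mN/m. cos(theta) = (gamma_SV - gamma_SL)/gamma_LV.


cos(theta) = (gamma_SV - gamma_SL) / gamma_LV
cos(theta) = (60.7 - 11.7) / 56.8
cos(theta) = 0.862676
theta = arccos(0.862676) = 30.38 degrees

30.38


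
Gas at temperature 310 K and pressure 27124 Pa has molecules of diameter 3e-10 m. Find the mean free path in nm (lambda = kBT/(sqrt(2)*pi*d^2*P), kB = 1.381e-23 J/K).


Mean free path: lambda = kB*T / (sqrt(2) * pi * d^2 * P)
lambda = 1.381e-23 * 310 / (sqrt(2) * pi * (3e-10)^2 * 27124)
lambda = 3.94725e-07 m
lambda = 394.72 nm

394.72


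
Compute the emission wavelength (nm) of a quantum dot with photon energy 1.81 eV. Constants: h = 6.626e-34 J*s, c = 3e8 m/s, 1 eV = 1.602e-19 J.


Convert energy: E = 1.81 eV = 1.81 * 1.602e-19 = 2.89962e-19 J
lambda = h*c / E = 6.626e-34 * 3e8 / 2.89962e-19
lambda = 6.85538e-07 m = 685.5 nm

685.5


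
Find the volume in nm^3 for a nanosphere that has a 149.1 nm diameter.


Radius r = 149.1/2 = 74.55 nm
Volume V = (4/3) * pi * r^3
V = (4/3) * pi * (74.55)^3
V = 1735527.71 nm^3

1735527.71


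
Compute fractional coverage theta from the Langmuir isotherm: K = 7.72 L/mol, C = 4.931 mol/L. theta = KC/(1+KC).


Langmuir isotherm: theta = K*C / (1 + K*C)
K*C = 7.72 * 4.931 = 38.06732
theta = 38.06732 / (1 + 38.06732) = 38.06732 / 39.06732
theta = 0.9744

0.9744


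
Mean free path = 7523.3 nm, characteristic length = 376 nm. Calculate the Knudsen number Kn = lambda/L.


Knudsen number Kn = lambda / L
Kn = 7523.3 / 376
Kn = 20.0088

20.0088


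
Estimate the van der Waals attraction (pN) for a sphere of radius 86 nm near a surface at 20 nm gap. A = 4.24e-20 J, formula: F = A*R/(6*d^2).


Convert to SI: R = 86 nm = 8.6e-08 m, d = 20 nm = 2e-08 m
F = A * R / (6 * d^2)
F = 4.24e-20 * 8.6e-08 / (6 * (2e-08)^2)
F = 1.51933e-12 N = 1.519 pN

1.519


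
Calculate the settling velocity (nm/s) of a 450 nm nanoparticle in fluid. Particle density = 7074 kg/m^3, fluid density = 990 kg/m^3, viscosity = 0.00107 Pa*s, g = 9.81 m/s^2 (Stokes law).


Radius R = 450/2 nm = 2.25e-07 m
Density difference = 7074 - 990 = 6084 kg/m^3
v = 2 * R^2 * (rho_p - rho_f) * g / (9 * eta)
v = 2 * (2.25e-07)^2 * 6084 * 9.81 / (9 * 0.00107)
v = 6.27519e-07 m/s = 627.5191 nm/s

627.5191


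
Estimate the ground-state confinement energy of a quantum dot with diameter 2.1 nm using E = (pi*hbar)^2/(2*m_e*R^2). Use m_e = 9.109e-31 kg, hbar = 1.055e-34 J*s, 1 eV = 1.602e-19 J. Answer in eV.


Radius R = 2.1/2 = 1.05 nm = 1.05e-09 m
E = (pi * 1.055e-34)^2 / (2 * 9.109e-31 * (1.05e-09)^2)
E(J) = 5.46922e-20
E = E(J) / 1.602e-19 = 0.3414 eV

0.3414


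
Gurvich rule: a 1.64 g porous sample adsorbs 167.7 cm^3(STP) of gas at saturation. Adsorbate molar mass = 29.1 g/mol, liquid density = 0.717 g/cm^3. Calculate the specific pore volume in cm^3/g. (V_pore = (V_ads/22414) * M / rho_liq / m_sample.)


Moles adsorbed n = V_ads / 22414 = 167.7 / 22414 = 7.481931e-03 mol
Liquid volume V_liq = n * M / rho_liq = 7.481931e-03 * 29.1 / 0.717 = 0.30366 cm^3
Specific pore volume V_pore = V_liq / m_sample = 0.30366 / 1.64
V_pore = 0.1852 cm^3/g

0.1852


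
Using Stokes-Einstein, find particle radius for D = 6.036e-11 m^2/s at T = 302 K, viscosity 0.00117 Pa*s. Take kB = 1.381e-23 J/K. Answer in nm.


Stokes-Einstein: R = kB*T / (6*pi*eta*D)
R = 1.381e-23 * 302 / (6 * pi * 0.00117 * 6.036e-11)
R = 3.13303e-09 m = 3.13 nm

3.13


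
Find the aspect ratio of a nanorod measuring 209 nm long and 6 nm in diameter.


Aspect ratio AR = length / diameter
AR = 209 / 6
AR = 34.83

34.83


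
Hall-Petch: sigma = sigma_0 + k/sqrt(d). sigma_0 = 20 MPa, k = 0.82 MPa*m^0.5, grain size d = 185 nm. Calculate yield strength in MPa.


d = 185 nm = 1.85e-07 m
sqrt(d) = 0.0004301163
Hall-Petch contribution = k / sqrt(d) = 0.82 / 0.0004301163 = 1906.5 MPa
sigma = sigma_0 + k/sqrt(d) = 20 + 1906.5 = 1926.5 MPa

1926.5


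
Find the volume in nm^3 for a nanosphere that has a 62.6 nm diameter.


Radius r = 62.6/2 = 31.3 nm
Volume V = (4/3) * pi * r^3
V = (4/3) * pi * (31.3)^3
V = 128446.31 nm^3

128446.31


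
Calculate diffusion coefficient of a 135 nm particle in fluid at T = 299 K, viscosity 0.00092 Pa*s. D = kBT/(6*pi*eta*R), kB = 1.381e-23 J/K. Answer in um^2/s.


Radius R = 135/2 = 67.5 nm = 6.75e-08 m
D = kB*T / (6*pi*eta*R)
D = 1.381e-23 * 299 / (6 * pi * 0.00092 * 6.75e-08)
D = 3.52754e-12 m^2/s = 3.528 um^2/s

3.528


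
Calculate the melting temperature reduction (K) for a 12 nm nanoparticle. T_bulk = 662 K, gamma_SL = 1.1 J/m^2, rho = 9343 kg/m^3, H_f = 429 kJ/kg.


Radius R = 12/2 = 6 nm = 6e-09 m
Convert H_f = 429 kJ/kg = 429000 J/kg
dT = 2 * gamma_SL * T_bulk / (rho * H_f * R)
dT = 2 * 1.1 * 662 / (9343 * 429000 * 6e-09)
dT = 60.6 K

60.6


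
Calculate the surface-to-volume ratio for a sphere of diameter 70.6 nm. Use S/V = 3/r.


Radius r = 70.6/2 = 35.3 nm
S/V = 3 / r = 3 / 35.3
S/V = 0.085 nm^-1

0.085


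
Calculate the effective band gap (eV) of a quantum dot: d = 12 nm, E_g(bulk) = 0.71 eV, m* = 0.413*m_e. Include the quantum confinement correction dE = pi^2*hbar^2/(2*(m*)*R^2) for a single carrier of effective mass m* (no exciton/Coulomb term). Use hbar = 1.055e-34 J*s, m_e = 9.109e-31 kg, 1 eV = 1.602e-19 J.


Radius R = 12/2 nm = 6e-09 m
Confinement energy dE = pi^2 * hbar^2 / (2 * m_eff * m_e * R^2)
dE = pi^2 * (1.055e-34)^2 / (2 * 0.413 * 9.109e-31 * (6e-09)^2) J, divided by 1.602e-19 J/eV
dE = 0.0253 eV
Total band gap = E_g(bulk) + dE = 0.71 + 0.0253 = 0.7353 eV

0.7353


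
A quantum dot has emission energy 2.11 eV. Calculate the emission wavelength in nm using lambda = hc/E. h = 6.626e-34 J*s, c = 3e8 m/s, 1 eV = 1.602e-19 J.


Convert energy: E = 2.11 eV = 2.11 * 1.602e-19 = 3.38022e-19 J
lambda = h*c / E = 6.626e-34 * 3e8 / 3.38022e-19
lambda = 5.88068e-07 m = 588.1 nm

588.1


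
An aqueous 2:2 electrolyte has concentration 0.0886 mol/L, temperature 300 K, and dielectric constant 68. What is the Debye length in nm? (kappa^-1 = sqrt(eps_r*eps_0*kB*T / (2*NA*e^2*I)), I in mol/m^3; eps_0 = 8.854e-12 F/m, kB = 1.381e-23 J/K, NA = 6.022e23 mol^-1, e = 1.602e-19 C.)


Ionic strength I = 0.0886 * 2^2 * 1000 = 354.4 mol/m^3
kappa^-1 = sqrt(68 * 8.854e-12 * 1.381e-23 * 300 / (2 * 6.022e23 * (1.602e-19)^2 * 354.4))
kappa^-1 = 0.477 nm

0.477


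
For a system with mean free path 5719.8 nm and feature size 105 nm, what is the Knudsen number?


Knudsen number Kn = lambda / L
Kn = 5719.8 / 105
Kn = 54.4743

54.4743


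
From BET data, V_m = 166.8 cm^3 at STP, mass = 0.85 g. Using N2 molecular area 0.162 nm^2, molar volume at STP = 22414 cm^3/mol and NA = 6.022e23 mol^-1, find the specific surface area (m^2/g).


Number of moles in monolayer = V_m / 22414 = 166.8 / 22414 = 0.00744178
Number of molecules = moles * NA = 0.00744178 * 6.022e23
SA = molecules * sigma / mass
SA = (166.8 / 22414) * 6.022e23 * 0.162e-18 / 0.85
SA = 854.1 m^2/g

854.1


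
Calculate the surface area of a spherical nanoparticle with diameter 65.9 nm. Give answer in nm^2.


Radius r = 65.9/2 = 32.95 nm
Surface area SA = 4 * pi * r^2
SA = 4 * pi * (32.95)^2
SA = 13643.34 nm^2

13643.34


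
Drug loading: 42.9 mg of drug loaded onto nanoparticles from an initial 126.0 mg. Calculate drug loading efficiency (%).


Drug loading efficiency = (drug loaded / drug initial) * 100
DLE = 42.9 / 126.0 * 100
DLE = 0.3405 * 100
DLE = 34.05%

34.05


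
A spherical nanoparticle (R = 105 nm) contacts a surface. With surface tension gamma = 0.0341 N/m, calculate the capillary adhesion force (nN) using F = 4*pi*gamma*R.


Convert radius: R = 105 nm = 1.05e-07 m
F = 4 * pi * gamma * R
F = 4 * pi * 0.0341 * 1.05e-07
F = 4.49939e-08 N = 44.9939 nN

44.9939


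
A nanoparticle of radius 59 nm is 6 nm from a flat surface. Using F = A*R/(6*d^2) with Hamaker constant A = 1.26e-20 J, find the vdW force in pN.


Convert to SI: R = 59 nm = 5.9e-08 m, d = 6 nm = 6e-09 m
F = A * R / (6 * d^2)
F = 1.26e-20 * 5.9e-08 / (6 * (6e-09)^2)
F = 3.44167e-12 N = 3.442 pN

3.442


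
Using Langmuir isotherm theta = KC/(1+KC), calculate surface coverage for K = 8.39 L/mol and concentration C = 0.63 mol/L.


Langmuir isotherm: theta = K*C / (1 + K*C)
K*C = 8.39 * 0.63 = 5.2857
theta = 5.2857 / (1 + 5.2857) = 5.2857 / 6.2857
theta = 0.8409

0.8409


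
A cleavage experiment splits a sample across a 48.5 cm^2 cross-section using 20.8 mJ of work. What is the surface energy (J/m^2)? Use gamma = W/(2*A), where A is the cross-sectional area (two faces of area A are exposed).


Convert: A = 48.5 cm^2 = 0.00485 m^2, W = 20.8 mJ = 0.0208 J
Cleaving exposes two faces of area A, so total new surface = 2*A and gamma = W / (2*A)
gamma = 0.0208 / (2 * 0.00485)
gamma = 2.144 J/m^2

2.144


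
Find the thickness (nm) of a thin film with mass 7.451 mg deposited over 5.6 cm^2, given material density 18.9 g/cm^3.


Convert: m = 7.451 mg = 7.4510e-06 kg, A = 5.6 cm^2 = 5.6000e-04 m^2, rho = 18.9 g/cm^3 = 18900 kg/m^3
t = m / (A * rho)
t = 7.4510e-06 / (5.6000e-04 * 18900)
t = 7.0399e-07 m = 704.0 nm

704.0


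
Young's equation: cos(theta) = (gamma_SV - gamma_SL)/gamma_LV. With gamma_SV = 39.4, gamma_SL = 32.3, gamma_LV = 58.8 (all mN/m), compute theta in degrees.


cos(theta) = (gamma_SV - gamma_SL) / gamma_LV
cos(theta) = (39.4 - 32.3) / 58.8
cos(theta) = 0.120748
theta = arccos(0.120748) = 83.06 degrees

83.06


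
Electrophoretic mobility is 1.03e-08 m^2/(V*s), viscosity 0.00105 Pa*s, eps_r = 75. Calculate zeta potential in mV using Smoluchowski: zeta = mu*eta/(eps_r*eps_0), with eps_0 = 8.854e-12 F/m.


Smoluchowski equation: zeta = mu * eta / (eps_r * eps_0)
zeta = 1.03e-08 * 0.00105 / (75 * 8.854e-12)
zeta = 0.016286 V = 16.29 mV

16.29


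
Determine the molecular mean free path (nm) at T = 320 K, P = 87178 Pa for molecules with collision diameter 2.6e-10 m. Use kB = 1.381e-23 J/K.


Mean free path: lambda = kB*T / (sqrt(2) * pi * d^2 * P)
lambda = 1.381e-23 * 320 / (sqrt(2) * pi * (2.6e-10)^2 * 87178)
lambda = 1.68782e-07 m
lambda = 168.78 nm

168.78


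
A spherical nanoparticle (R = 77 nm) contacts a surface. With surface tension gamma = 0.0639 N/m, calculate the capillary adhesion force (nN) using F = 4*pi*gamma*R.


Convert radius: R = 77 nm = 7.7e-08 m
F = 4 * pi * gamma * R
F = 4 * pi * 0.0639 * 7.7e-08
F = 6.18303e-08 N = 61.8303 nN

61.8303


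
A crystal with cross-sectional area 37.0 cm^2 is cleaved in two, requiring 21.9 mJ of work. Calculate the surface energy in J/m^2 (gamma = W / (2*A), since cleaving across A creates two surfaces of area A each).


Convert: A = 37.0 cm^2 = 0.0037 m^2, W = 21.9 mJ = 0.0219 J
Cleaving exposes two faces of area A, so total new surface = 2*A and gamma = W / (2*A)
gamma = 0.0219 / (2 * 0.0037)
gamma = 2.959 J/m^2

2.959


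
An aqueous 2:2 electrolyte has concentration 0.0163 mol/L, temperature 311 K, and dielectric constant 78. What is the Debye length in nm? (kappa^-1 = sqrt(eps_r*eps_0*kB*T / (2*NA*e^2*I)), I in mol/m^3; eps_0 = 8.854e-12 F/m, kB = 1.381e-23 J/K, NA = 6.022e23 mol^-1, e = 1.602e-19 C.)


Ionic strength I = 0.0163 * 2^2 * 1000 = 65.2 mol/m^3
kappa^-1 = sqrt(78 * 8.854e-12 * 1.381e-23 * 311 / (2 * 6.022e23 * (1.602e-19)^2 * 65.2))
kappa^-1 = 1.213 nm

1.213


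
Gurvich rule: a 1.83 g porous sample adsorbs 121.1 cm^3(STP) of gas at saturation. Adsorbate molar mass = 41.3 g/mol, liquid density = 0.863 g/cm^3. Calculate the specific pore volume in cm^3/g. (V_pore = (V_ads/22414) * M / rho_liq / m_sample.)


Moles adsorbed n = V_ads / 22414 = 121.1 / 22414 = 5.402873e-03 mol
Liquid volume V_liq = n * M / rho_liq = 5.402873e-03 * 41.3 / 0.863 = 0.25856 cm^3
Specific pore volume V_pore = V_liq / m_sample = 0.25856 / 1.83
V_pore = 0.1413 cm^3/g

0.1413


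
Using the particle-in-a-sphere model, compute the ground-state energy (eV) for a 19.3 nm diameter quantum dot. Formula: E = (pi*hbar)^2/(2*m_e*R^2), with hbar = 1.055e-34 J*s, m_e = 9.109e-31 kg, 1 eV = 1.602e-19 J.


Radius R = 19.3/2 = 9.65 nm = 9.65e-09 m
E = (pi * 1.055e-34)^2 / (2 * 9.109e-31 * (9.65e-09)^2)
E(J) = 6.47514e-22
E = E(J) / 1.602e-19 = 0.004 eV

0.004


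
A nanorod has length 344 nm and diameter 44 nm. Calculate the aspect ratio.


Aspect ratio AR = length / diameter
AR = 344 / 44
AR = 7.82

7.82


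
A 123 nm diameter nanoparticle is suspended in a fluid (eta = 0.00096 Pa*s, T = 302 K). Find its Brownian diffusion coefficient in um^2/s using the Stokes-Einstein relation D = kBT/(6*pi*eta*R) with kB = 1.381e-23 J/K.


Radius R = 123/2 = 61.5 nm = 6.15e-08 m
D = kB*T / (6*pi*eta*R)
D = 1.381e-23 * 302 / (6 * pi * 0.00096 * 6.15e-08)
D = 3.7476e-12 m^2/s = 3.748 um^2/s

3.748


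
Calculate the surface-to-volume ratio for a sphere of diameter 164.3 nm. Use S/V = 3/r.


Radius r = 164.3/2 = 82.15 nm
S/V = 3 / r = 3 / 82.15
S/V = 0.0365 nm^-1

0.0365


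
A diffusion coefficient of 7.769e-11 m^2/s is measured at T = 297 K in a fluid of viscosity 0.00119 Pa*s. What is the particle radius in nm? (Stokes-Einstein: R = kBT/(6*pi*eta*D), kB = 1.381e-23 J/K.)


Stokes-Einstein: R = kB*T / (6*pi*eta*D)
R = 1.381e-23 * 297 / (6 * pi * 0.00119 * 7.769e-11)
R = 2.35362e-09 m = 2.35 nm

2.35


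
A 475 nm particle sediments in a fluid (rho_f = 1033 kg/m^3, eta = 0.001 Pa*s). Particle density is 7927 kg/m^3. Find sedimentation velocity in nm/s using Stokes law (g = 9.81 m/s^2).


Radius R = 475/2 nm = 2.375e-07 m
Density difference = 7927 - 1033 = 6894 kg/m^3
v = 2 * R^2 * (rho_p - rho_f) * g / (9 * eta)
v = 2 * (2.375e-07)^2 * 6894 * 9.81 / (9 * 0.001)
v = 8.47725e-07 m/s = 847.725 nm/s

847.725


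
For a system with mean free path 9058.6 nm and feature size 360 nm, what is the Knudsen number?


Knudsen number Kn = lambda / L
Kn = 9058.6 / 360
Kn = 25.1628

25.1628


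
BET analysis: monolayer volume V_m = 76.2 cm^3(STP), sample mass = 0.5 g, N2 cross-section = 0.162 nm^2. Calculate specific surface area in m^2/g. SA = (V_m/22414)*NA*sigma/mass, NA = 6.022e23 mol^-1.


Number of moles in monolayer = V_m / 22414 = 76.2 / 22414 = 0.00339966
Number of molecules = moles * NA = 0.00339966 * 6.022e23
SA = molecules * sigma / mass
SA = (76.2 / 22414) * 6.022e23 * 0.162e-18 / 0.5
SA = 663.3 m^2/g

663.3


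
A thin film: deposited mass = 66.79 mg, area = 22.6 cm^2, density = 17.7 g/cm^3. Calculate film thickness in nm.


Convert: m = 66.79 mg = 6.6790e-05 kg, A = 22.6 cm^2 = 2.2600e-03 m^2, rho = 17.7 g/cm^3 = 17700 kg/m^3
t = m / (A * rho)
t = 6.6790e-05 / (2.2600e-03 * 17700)
t = 1.6697e-06 m = 1669.7 nm

1669.7


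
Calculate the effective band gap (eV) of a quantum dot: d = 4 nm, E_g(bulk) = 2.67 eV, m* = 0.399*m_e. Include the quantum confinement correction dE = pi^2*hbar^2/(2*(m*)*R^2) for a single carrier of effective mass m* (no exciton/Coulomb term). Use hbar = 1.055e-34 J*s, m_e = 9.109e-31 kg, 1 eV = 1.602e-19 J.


Radius R = 4/2 nm = 2e-09 m
Confinement energy dE = pi^2 * hbar^2 / (2 * m_eff * m_e * R^2)
dE = pi^2 * (1.055e-34)^2 / (2 * 0.399 * 9.109e-31 * (2e-09)^2) J, divided by 1.602e-19 J/eV
dE = 0.2358 eV
Total band gap = E_g(bulk) + dE = 2.67 + 0.2358 = 2.9058 eV

2.9058


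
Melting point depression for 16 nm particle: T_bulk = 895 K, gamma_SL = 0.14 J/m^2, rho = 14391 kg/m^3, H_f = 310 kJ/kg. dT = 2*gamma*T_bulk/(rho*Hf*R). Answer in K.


Radius R = 16/2 = 8 nm = 8e-09 m
Convert H_f = 310 kJ/kg = 310000 J/kg
dT = 2 * gamma_SL * T_bulk / (rho * H_f * R)
dT = 2 * 0.14 * 895 / (14391 * 310000 * 8e-09)
dT = 7.0 K

7.0


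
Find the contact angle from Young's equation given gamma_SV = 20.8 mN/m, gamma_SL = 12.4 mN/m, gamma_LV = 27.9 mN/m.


cos(theta) = (gamma_SV - gamma_SL) / gamma_LV
cos(theta) = (20.8 - 12.4) / 27.9
cos(theta) = 0.301075
theta = arccos(0.301075) = 72.48 degrees

72.48


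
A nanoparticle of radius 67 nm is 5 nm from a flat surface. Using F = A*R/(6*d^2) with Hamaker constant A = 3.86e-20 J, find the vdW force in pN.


Convert to SI: R = 67 nm = 6.7e-08 m, d = 5 nm = 5e-09 m
F = A * R / (6 * d^2)
F = 3.86e-20 * 6.7e-08 / (6 * (5e-09)^2)
F = 1.72413e-11 N = 17.241 pN

17.241


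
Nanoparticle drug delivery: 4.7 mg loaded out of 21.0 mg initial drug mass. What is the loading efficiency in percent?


Drug loading efficiency = (drug loaded / drug initial) * 100
DLE = 4.7 / 21.0 * 100
DLE = 0.2238 * 100
DLE = 22.38%

22.38


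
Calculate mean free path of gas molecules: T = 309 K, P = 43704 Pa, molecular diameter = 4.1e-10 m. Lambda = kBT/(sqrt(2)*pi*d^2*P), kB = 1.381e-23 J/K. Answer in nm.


Mean free path: lambda = kB*T / (sqrt(2) * pi * d^2 * P)
lambda = 1.381e-23 * 309 / (sqrt(2) * pi * (4.1e-10)^2 * 43704)
lambda = 1.30737e-07 m
lambda = 130.74 nm

130.74


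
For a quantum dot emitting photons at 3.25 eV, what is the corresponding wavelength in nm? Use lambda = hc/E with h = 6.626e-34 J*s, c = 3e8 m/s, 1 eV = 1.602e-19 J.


Convert energy: E = 3.25 eV = 3.25 * 1.602e-19 = 5.2065e-19 J
lambda = h*c / E = 6.626e-34 * 3e8 / 5.2065e-19
lambda = 3.81792e-07 m = 381.8 nm

381.8


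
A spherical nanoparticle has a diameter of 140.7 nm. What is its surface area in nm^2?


Radius r = 140.7/2 = 70.35 nm
Surface area SA = 4 * pi * r^2
SA = 4 * pi * (70.35)^2
SA = 62192.51 nm^2

62192.51


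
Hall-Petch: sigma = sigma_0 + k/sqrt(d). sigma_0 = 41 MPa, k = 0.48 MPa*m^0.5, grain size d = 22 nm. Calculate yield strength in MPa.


d = 22 nm = 2.2e-08 m
sqrt(d) = 0.000148324
Hall-Petch contribution = k / sqrt(d) = 0.48 / 0.000148324 = 3236.2 MPa
sigma = sigma_0 + k/sqrt(d) = 41 + 3236.2 = 3277.2 MPa

3277.2


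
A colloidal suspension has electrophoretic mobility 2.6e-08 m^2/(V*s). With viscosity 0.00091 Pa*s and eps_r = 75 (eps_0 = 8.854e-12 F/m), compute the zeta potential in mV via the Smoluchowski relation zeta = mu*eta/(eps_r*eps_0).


Smoluchowski equation: zeta = mu * eta / (eps_r * eps_0)
zeta = 2.6e-08 * 0.00091 / (75 * 8.854e-12)
zeta = 0.03563 V = 35.63 mV

35.63


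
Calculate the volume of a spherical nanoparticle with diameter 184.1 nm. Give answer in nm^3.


Radius r = 184.1/2 = 92.05 nm
Volume V = (4/3) * pi * r^3
V = (4/3) * pi * (92.05)^3
V = 3267081.65 nm^3

3267081.65


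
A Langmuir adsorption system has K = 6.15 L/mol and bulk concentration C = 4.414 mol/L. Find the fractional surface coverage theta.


Langmuir isotherm: theta = K*C / (1 + K*C)
K*C = 6.15 * 4.414 = 27.1461
theta = 27.1461 / (1 + 27.1461) = 27.1461 / 28.1461
theta = 0.9645

0.9645


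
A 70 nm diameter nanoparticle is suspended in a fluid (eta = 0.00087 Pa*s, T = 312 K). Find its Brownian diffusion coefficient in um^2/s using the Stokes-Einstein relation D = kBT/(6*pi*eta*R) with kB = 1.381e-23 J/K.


Radius R = 70/2 = 35 nm = 3.5e-08 m
D = kB*T / (6*pi*eta*R)
D = 1.381e-23 * 312 / (6 * pi * 0.00087 * 3.5e-08)
D = 7.50689e-12 m^2/s = 7.507 um^2/s

7.507


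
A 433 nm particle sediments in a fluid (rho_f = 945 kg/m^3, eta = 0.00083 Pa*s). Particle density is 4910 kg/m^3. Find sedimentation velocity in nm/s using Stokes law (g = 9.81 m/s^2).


Radius R = 433/2 nm = 2.165e-07 m
Density difference = 4910 - 945 = 3965 kg/m^3
v = 2 * R^2 * (rho_p - rho_f) * g / (9 * eta)
v = 2 * (2.165e-07)^2 * 3965 * 9.81 / (9 * 0.00083)
v = 4.88132e-07 m/s = 488.1321 nm/s

488.1321


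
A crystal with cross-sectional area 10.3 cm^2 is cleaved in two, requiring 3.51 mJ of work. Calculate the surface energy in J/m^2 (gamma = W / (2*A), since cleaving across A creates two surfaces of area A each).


Convert: A = 10.3 cm^2 = 0.00103 m^2, W = 3.51 mJ = 0.00351 J
Cleaving exposes two faces of area A, so total new surface = 2*A and gamma = W / (2*A)
gamma = 0.00351 / (2 * 0.00103)
gamma = 1.704 J/m^2

1.704


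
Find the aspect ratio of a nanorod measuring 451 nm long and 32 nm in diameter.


Aspect ratio AR = length / diameter
AR = 451 / 32
AR = 14.09

14.09


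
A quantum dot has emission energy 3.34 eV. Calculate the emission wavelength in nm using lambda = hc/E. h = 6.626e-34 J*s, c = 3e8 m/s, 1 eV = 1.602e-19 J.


Convert energy: E = 3.34 eV = 3.34 * 1.602e-19 = 5.35068e-19 J
lambda = h*c / E = 6.626e-34 * 3e8 / 5.35068e-19
lambda = 3.71504e-07 m = 371.5 nm

371.5


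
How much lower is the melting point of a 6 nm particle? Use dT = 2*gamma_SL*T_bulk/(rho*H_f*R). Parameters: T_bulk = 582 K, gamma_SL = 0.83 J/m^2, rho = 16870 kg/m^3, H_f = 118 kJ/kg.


Radius R = 6/2 = 3 nm = 3e-09 m
Convert H_f = 118 kJ/kg = 118000 J/kg
dT = 2 * gamma_SL * T_bulk / (rho * H_f * R)
dT = 2 * 0.83 * 582 / (16870 * 118000 * 3e-09)
dT = 161.8 K

161.8


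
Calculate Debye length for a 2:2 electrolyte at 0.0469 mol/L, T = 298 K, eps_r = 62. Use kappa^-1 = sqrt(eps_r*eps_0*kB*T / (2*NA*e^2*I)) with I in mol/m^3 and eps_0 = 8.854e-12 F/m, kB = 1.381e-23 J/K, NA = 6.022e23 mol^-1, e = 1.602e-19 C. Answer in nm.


Ionic strength I = 0.0469 * 2^2 * 1000 = 187.6 mol/m^3
kappa^-1 = sqrt(62 * 8.854e-12 * 1.381e-23 * 298 / (2 * 6.022e23 * (1.602e-19)^2 * 187.6))
kappa^-1 = 0.624 nm

0.624


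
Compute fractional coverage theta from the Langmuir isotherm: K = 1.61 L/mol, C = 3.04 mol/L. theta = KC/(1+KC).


Langmuir isotherm: theta = K*C / (1 + K*C)
K*C = 1.61 * 3.04 = 4.8944
theta = 4.8944 / (1 + 4.8944) = 4.8944 / 5.8944
theta = 0.8303

0.8303


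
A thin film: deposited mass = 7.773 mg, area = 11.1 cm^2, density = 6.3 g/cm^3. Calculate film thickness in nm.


Convert: m = 7.773 mg = 7.7730e-06 kg, A = 11.1 cm^2 = 1.1100e-03 m^2, rho = 6.3 g/cm^3 = 6300 kg/m^3
t = m / (A * rho)
t = 7.7730e-06 / (1.1100e-03 * 6300)
t = 1.1115e-06 m = 1111.5 nm

1111.5


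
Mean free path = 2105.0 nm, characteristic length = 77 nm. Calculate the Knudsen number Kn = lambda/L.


Knudsen number Kn = lambda / L
Kn = 2105.0 / 77
Kn = 27.3377

27.3377


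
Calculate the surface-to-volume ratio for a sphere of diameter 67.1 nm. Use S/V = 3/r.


Radius r = 67.1/2 = 33.55 nm
S/V = 3 / r = 3 / 33.55
S/V = 0.0894 nm^-1

0.0894


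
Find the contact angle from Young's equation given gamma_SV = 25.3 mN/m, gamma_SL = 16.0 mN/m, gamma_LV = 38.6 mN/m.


cos(theta) = (gamma_SV - gamma_SL) / gamma_LV
cos(theta) = (25.3 - 16.0) / 38.6
cos(theta) = 0.240933
theta = arccos(0.240933) = 76.06 degrees

76.06


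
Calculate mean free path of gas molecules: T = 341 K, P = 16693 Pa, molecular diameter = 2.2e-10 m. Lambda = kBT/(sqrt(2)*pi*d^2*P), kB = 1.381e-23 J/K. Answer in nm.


Mean free path: lambda = kB*T / (sqrt(2) * pi * d^2 * P)
lambda = 1.381e-23 * 341 / (sqrt(2) * pi * (2.2e-10)^2 * 16693)
lambda = 1.31191e-06 m
lambda = 1311.91 nm

1311.91


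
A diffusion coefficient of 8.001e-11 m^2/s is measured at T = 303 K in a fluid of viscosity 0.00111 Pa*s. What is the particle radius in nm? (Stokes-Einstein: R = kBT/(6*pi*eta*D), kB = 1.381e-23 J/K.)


Stokes-Einstein: R = kB*T / (6*pi*eta*D)
R = 1.381e-23 * 303 / (6 * pi * 0.00111 * 8.001e-11)
R = 2.49959e-09 m = 2.5 nm

2.5


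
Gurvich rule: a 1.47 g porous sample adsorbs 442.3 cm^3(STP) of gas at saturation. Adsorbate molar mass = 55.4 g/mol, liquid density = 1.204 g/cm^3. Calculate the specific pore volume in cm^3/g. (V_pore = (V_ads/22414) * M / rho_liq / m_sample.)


Moles adsorbed n = V_ads / 22414 = 442.3 / 22414 = 1.973320e-02 mol
Liquid volume V_liq = n * M / rho_liq = 1.973320e-02 * 55.4 / 1.204 = 0.90799 cm^3
Specific pore volume V_pore = V_liq / m_sample = 0.90799 / 1.47
V_pore = 0.6177 cm^3/g

0.6177


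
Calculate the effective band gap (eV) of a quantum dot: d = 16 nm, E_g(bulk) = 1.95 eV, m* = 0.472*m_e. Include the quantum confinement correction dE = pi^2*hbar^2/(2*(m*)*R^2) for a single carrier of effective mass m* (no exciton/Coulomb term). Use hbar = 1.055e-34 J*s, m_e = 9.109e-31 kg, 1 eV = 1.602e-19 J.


Radius R = 16/2 nm = 8e-09 m
Confinement energy dE = pi^2 * hbar^2 / (2 * m_eff * m_e * R^2)
dE = pi^2 * (1.055e-34)^2 / (2 * 0.472 * 9.109e-31 * (8e-09)^2) J, divided by 1.602e-19 J/eV
dE = 0.0125 eV
Total band gap = E_g(bulk) + dE = 1.95 + 0.0125 = 1.9625 eV

1.9625


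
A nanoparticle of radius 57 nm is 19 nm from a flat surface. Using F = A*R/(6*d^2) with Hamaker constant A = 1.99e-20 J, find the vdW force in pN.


Convert to SI: R = 57 nm = 5.7e-08 m, d = 19 nm = 1.9e-08 m
F = A * R / (6 * d^2)
F = 1.99e-20 * 5.7e-08 / (6 * (1.9e-08)^2)
F = 5.23684e-13 N = 0.524 pN

0.524


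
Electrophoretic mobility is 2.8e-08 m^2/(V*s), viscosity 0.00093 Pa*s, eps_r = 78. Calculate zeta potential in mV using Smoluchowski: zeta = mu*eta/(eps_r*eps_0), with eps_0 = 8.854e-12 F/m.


Smoluchowski equation: zeta = mu * eta / (eps_r * eps_0)
zeta = 2.8e-08 * 0.00093 / (78 * 8.854e-12)
zeta = 0.037706 V = 37.71 mV

37.71


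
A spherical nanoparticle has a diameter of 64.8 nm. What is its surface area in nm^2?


Radius r = 64.8/2 = 32.4 nm
Surface area SA = 4 * pi * r^2
SA = 4 * pi * (32.4)^2
SA = 13191.67 nm^2

13191.67


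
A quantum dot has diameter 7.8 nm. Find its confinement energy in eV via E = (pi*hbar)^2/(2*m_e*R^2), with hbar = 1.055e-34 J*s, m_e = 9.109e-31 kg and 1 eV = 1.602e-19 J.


Radius R = 7.8/2 = 3.9 nm = 3.9e-09 m
E = (pi * 1.055e-34)^2 / (2 * 9.109e-31 * (3.9e-09)^2)
E(J) = 3.96438e-21
E = E(J) / 1.602e-19 = 0.0247 eV

0.0247


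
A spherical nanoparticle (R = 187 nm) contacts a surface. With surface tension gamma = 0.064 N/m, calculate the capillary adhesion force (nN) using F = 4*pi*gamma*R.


Convert radius: R = 187 nm = 1.87e-07 m
F = 4 * pi * gamma * R
F = 4 * pi * 0.064 * 1.87e-07
F = 1.50394e-07 N = 150.3943 nN

150.3943


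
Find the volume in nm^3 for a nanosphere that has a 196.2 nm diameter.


Radius r = 196.2/2 = 98.1 nm
Volume V = (4/3) * pi * r^3
V = (4/3) * pi * (98.1)^3
V = 3954536.89 nm^3

3954536.89


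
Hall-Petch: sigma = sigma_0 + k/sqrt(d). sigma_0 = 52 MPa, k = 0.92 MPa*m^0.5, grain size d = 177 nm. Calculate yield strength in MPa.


d = 177 nm = 1.77e-07 m
sqrt(d) = 0.0004207137
Hall-Petch contribution = k / sqrt(d) = 0.92 / 0.0004207137 = 2186.8 MPa
sigma = sigma_0 + k/sqrt(d) = 52 + 2186.8 = 2238.8 MPa

2238.8


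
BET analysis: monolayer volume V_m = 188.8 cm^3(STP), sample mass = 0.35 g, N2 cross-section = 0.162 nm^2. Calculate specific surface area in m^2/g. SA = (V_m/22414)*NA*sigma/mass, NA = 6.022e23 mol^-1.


Number of moles in monolayer = V_m / 22414 = 188.8 / 22414 = 0.00842331
Number of molecules = moles * NA = 0.00842331 * 6.022e23
SA = molecules * sigma / mass
SA = (188.8 / 22414) * 6.022e23 * 0.162e-18 / 0.35
SA = 2347.8 m^2/g

2347.8


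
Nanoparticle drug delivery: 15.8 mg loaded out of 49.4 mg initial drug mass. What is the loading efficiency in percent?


Drug loading efficiency = (drug loaded / drug initial) * 100
DLE = 15.8 / 49.4 * 100
DLE = 0.3198 * 100
DLE = 31.98%

31.98


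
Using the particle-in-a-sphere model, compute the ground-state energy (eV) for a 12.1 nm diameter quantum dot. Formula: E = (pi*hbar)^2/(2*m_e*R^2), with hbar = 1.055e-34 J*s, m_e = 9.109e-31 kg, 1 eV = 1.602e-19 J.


Radius R = 12.1/2 = 6.05 nm = 6.05e-09 m
E = (pi * 1.055e-34)^2 / (2 * 9.109e-31 * (6.05e-09)^2)
E(J) = 1.64738e-21
E = E(J) / 1.602e-19 = 0.0103 eV

0.0103


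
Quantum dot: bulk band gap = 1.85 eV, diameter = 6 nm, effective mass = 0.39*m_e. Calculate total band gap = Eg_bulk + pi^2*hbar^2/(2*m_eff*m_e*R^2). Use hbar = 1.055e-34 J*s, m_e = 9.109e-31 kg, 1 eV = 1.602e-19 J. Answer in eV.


Radius R = 6/2 nm = 3e-09 m
Confinement energy dE = pi^2 * hbar^2 / (2 * m_eff * m_e * R^2)
dE = pi^2 * (1.055e-34)^2 / (2 * 0.39 * 9.109e-31 * (3e-09)^2) J, divided by 1.602e-19 J/eV
dE = 0.1072 eV
Total band gap = E_g(bulk) + dE = 1.85 + 0.1072 = 1.9572 eV

1.9572


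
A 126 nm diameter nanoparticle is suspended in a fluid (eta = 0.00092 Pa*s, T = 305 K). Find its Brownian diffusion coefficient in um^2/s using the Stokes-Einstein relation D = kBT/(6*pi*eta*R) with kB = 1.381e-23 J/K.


Radius R = 126/2 = 63 nm = 6.3e-08 m
D = kB*T / (6*pi*eta*R)
D = 1.381e-23 * 305 / (6 * pi * 0.00092 * 6.3e-08)
D = 3.85535e-12 m^2/s = 3.855 um^2/s

3.855


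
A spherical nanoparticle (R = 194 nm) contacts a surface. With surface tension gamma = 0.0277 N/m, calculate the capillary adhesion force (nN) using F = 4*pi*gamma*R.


Convert radius: R = 194 nm = 1.94e-07 m
F = 4 * pi * gamma * R
F = 4 * pi * 0.0277 * 1.94e-07
F = 6.75292e-08 N = 67.5292 nN

67.5292


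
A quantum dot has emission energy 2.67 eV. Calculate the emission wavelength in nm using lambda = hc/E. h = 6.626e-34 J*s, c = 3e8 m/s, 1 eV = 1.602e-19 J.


Convert energy: E = 2.67 eV = 2.67 * 1.602e-19 = 4.27734e-19 J
lambda = h*c / E = 6.626e-34 * 3e8 / 4.27734e-19
lambda = 4.64728e-07 m = 464.7 nm

464.7


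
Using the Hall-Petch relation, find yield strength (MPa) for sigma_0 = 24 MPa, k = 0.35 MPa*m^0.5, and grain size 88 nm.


d = 88 nm = 8.8e-08 m
sqrt(d) = 0.0002966479
Hall-Petch contribution = k / sqrt(d) = 0.35 / 0.0002966479 = 1179.8 MPa
sigma = sigma_0 + k/sqrt(d) = 24 + 1179.8 = 1203.8 MPa

1203.8


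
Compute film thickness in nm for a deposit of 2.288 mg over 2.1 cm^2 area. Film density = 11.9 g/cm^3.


Convert: m = 2.288 mg = 2.2880e-06 kg, A = 2.1 cm^2 = 2.1000e-04 m^2, rho = 11.9 g/cm^3 = 11900 kg/m^3
t = m / (A * rho)
t = 2.2880e-06 / (2.1000e-04 * 11900)
t = 9.1557e-07 m = 915.6 nm

915.6


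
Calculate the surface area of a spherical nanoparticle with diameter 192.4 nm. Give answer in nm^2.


Radius r = 192.4/2 = 96.2 nm
Surface area SA = 4 * pi * r^2
SA = 4 * pi * (96.2)^2
SA = 116294.72 nm^2

116294.72


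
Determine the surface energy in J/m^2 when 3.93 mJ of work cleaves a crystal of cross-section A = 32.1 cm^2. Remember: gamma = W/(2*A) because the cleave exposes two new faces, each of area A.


Convert: A = 32.1 cm^2 = 0.00321 m^2, W = 3.93 mJ = 0.00393 J
Cleaving exposes two faces of area A, so total new surface = 2*A and gamma = W / (2*A)
gamma = 0.00393 / (2 * 0.00321)
gamma = 0.612 J/m^2

0.612


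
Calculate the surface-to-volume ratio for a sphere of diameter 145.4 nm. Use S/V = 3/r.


Radius r = 145.4/2 = 72.7 nm
S/V = 3 / r = 3 / 72.7
S/V = 0.0413 nm^-1

0.0413


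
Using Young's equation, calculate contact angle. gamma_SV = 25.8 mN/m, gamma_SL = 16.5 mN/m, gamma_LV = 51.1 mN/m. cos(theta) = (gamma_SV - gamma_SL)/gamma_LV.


cos(theta) = (gamma_SV - gamma_SL) / gamma_LV
cos(theta) = (25.8 - 16.5) / 51.1
cos(theta) = 0.181996
theta = arccos(0.181996) = 79.51 degrees

79.51


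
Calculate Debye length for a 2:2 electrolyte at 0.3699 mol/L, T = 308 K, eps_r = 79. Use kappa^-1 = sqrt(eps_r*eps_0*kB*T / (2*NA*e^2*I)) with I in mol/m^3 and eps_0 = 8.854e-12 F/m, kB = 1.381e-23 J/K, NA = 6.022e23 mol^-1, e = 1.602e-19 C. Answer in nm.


Ionic strength I = 0.3699 * 2^2 * 1000 = 1479.6 mol/m^3
kappa^-1 = sqrt(79 * 8.854e-12 * 1.381e-23 * 308 / (2 * 6.022e23 * (1.602e-19)^2 * 1479.6))
kappa^-1 = 0.255 nm

0.255


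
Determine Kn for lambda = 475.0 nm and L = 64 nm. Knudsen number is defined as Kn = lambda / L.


Knudsen number Kn = lambda / L
Kn = 475.0 / 64
Kn = 7.4219

7.4219


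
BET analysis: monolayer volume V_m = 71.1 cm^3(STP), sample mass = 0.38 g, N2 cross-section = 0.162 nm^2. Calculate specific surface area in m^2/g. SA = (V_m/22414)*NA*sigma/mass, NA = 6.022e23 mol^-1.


Number of moles in monolayer = V_m / 22414 = 71.1 / 22414 = 0.00317212
Number of molecules = moles * NA = 0.00317212 * 6.022e23
SA = molecules * sigma / mass
SA = (71.1 / 22414) * 6.022e23 * 0.162e-18 / 0.38
SA = 814.4 m^2/g

814.4


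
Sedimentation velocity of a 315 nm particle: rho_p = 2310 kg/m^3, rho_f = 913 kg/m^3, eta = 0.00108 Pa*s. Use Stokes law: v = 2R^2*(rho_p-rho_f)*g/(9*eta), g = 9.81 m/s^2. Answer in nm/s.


Radius R = 315/2 nm = 1.575e-07 m
Density difference = 2310 - 913 = 1397 kg/m^3
v = 2 * R^2 * (rho_p - rho_f) * g / (9 * eta)
v = 2 * (1.575e-07)^2 * 1397 * 9.81 / (9 * 0.00108)
v = 6.99504e-08 m/s = 69.9504 nm/s

69.9504


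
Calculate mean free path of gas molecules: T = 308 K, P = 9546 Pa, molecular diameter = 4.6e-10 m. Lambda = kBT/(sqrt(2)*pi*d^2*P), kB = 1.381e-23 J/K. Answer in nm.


Mean free path: lambda = kB*T / (sqrt(2) * pi * d^2 * P)
lambda = 1.381e-23 * 308 / (sqrt(2) * pi * (4.6e-10)^2 * 9546)
lambda = 4.73961e-07 m
lambda = 473.96 nm

473.96


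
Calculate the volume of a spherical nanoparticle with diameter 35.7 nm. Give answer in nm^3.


Radius r = 35.7/2 = 17.85 nm
Volume V = (4/3) * pi * r^3
V = (4/3) * pi * (17.85)^3
V = 23823.37 nm^3

23823.37


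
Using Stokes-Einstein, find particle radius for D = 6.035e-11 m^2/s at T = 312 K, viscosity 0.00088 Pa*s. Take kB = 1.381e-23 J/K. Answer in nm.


Stokes-Einstein: R = kB*T / (6*pi*eta*D)
R = 1.381e-23 * 312 / (6 * pi * 0.00088 * 6.035e-11)
R = 4.30415e-09 m = 4.3 nm

4.3


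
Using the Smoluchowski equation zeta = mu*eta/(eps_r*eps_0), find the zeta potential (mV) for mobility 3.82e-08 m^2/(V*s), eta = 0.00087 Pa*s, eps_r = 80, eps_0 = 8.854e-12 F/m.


Smoluchowski equation: zeta = mu * eta / (eps_r * eps_0)
zeta = 3.82e-08 * 0.00087 / (80 * 8.854e-12)
zeta = 0.046919 V = 46.92 mV

46.92


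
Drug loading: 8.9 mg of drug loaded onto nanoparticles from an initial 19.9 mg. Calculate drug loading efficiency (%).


Drug loading efficiency = (drug loaded / drug initial) * 100
DLE = 8.9 / 19.9 * 100
DLE = 0.4472 * 100
DLE = 44.72%

44.72


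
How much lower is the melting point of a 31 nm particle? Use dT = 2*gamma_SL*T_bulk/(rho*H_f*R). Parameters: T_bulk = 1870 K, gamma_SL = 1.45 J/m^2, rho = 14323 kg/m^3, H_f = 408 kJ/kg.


Radius R = 31/2 = 15.5 nm = 1.55e-08 m
Convert H_f = 408 kJ/kg = 408000 J/kg
dT = 2 * gamma_SL * T_bulk / (rho * H_f * R)
dT = 2 * 1.45 * 1870 / (14323 * 408000 * 1.55e-08)
dT = 59.9 K

59.9


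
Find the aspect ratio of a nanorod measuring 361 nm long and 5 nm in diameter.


Aspect ratio AR = length / diameter
AR = 361 / 5
AR = 72.2

72.2


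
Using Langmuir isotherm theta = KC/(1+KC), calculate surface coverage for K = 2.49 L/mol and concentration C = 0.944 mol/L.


Langmuir isotherm: theta = K*C / (1 + K*C)
K*C = 2.49 * 0.944 = 2.35056
theta = 2.35056 / (1 + 2.35056) = 2.35056 / 3.35056
theta = 0.7015

0.7015


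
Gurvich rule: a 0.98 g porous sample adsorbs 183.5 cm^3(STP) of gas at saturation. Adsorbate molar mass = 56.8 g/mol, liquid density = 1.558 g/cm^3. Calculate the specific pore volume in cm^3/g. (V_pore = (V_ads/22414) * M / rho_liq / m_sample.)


Moles adsorbed n = V_ads / 22414 = 183.5 / 22414 = 8.186848e-03 mol
Liquid volume V_liq = n * M / rho_liq = 8.186848e-03 * 56.8 / 1.558 = 0.29847 cm^3
Specific pore volume V_pore = V_liq / m_sample = 0.29847 / 0.98
V_pore = 0.3046 cm^3/g

0.3046


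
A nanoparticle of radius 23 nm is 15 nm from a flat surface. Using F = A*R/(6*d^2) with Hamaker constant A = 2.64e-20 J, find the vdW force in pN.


Convert to SI: R = 23 nm = 2.3e-08 m, d = 15 nm = 1.5e-08 m
F = A * R / (6 * d^2)
F = 2.64e-20 * 2.3e-08 / (6 * (1.5e-08)^2)
F = 4.49778e-13 N = 0.45 pN

0.45


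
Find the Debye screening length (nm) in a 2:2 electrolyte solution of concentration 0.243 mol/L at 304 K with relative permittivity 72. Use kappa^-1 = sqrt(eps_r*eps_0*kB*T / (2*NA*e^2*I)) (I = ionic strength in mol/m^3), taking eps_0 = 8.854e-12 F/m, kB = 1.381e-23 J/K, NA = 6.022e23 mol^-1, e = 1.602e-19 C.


Ionic strength I = 0.243 * 2^2 * 1000 = 972 mol/m^3
kappa^-1 = sqrt(72 * 8.854e-12 * 1.381e-23 * 304 / (2 * 6.022e23 * (1.602e-19)^2 * 972))
kappa^-1 = 0.298 nm

0.298


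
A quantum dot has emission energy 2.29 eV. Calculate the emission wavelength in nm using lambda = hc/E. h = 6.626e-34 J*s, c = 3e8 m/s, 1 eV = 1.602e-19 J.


Convert energy: E = 2.29 eV = 2.29 * 1.602e-19 = 3.66858e-19 J
lambda = h*c / E = 6.626e-34 * 3e8 / 3.66858e-19
lambda = 5.41845e-07 m = 541.8 nm

541.8


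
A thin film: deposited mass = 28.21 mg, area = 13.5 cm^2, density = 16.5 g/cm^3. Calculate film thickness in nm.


Convert: m = 28.21 mg = 2.8210e-05 kg, A = 13.5 cm^2 = 1.3500e-03 m^2, rho = 16.5 g/cm^3 = 16500 kg/m^3
t = m / (A * rho)
t = 2.8210e-05 / (1.3500e-03 * 16500)
t = 1.2664e-06 m = 1266.4 nm

1266.4


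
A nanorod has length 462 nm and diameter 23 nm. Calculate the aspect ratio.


Aspect ratio AR = length / diameter
AR = 462 / 23
AR = 20.09

20.09


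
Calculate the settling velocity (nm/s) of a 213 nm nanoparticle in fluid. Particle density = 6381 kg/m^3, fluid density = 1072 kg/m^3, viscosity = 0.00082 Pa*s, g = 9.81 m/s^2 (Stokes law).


Radius R = 213/2 nm = 1.065e-07 m
Density difference = 6381 - 1072 = 5309 kg/m^3
v = 2 * R^2 * (rho_p - rho_f) * g / (9 * eta)
v = 2 * (1.065e-07)^2 * 5309 * 9.81 / (9 * 0.00082)
v = 1.60086e-07 m/s = 160.0865 nm/s

160.0865


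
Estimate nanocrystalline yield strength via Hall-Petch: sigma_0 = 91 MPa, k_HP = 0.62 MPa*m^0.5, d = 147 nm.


d = 147 nm = 1.47e-07 m
sqrt(d) = 0.0003834058
Hall-Petch contribution = k / sqrt(d) = 0.62 / 0.0003834058 = 1617.1 MPa
sigma = sigma_0 + k/sqrt(d) = 91 + 1617.1 = 1708.1 MPa

1708.1


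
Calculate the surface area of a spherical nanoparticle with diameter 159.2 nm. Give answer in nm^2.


Radius r = 159.2/2 = 79.6 nm
Surface area SA = 4 * pi * r^2
SA = 4 * pi * (79.6)^2
SA = 79622.53 nm^2

79622.53


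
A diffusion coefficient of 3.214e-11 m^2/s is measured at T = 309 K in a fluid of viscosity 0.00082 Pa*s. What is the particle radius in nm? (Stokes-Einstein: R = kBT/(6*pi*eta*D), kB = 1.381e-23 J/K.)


Stokes-Einstein: R = kB*T / (6*pi*eta*D)
R = 1.381e-23 * 309 / (6 * pi * 0.00082 * 3.214e-11)
R = 8.58996e-09 m = 8.59 nm

8.59


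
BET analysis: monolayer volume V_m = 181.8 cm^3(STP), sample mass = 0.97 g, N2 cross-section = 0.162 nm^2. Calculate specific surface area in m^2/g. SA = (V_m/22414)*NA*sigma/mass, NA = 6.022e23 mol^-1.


Number of moles in monolayer = V_m / 22414 = 181.8 / 22414 = 0.008111
Number of molecules = moles * NA = 0.008111 * 6.022e23
SA = molecules * sigma / mass
SA = (181.8 / 22414) * 6.022e23 * 0.162e-18 / 0.97
SA = 815.8 m^2/g

815.8


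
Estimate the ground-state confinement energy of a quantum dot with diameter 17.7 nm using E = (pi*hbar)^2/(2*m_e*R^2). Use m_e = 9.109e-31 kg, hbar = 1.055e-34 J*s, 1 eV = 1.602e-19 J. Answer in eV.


Radius R = 17.7/2 = 8.85 nm = 8.85e-09 m
E = (pi * 1.055e-34)^2 / (2 * 9.109e-31 * (8.85e-09)^2)
E(J) = 7.6987e-22
E = E(J) / 1.602e-19 = 0.0048 eV

0.0048


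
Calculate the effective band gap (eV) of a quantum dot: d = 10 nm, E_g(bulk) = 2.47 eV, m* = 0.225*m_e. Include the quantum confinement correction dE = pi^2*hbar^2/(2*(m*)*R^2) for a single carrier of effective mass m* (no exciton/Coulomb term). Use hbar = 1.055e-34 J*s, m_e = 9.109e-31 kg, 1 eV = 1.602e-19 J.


Radius R = 10/2 nm = 5e-09 m
Confinement energy dE = pi^2 * hbar^2 / (2 * m_eff * m_e * R^2)
dE = pi^2 * (1.055e-34)^2 / (2 * 0.225 * 9.109e-31 * (5e-09)^2) J, divided by 1.602e-19 J/eV
dE = 0.0669 eV
Total band gap = E_g(bulk) + dE = 2.47 + 0.0669 = 2.5369 eV

2.5369


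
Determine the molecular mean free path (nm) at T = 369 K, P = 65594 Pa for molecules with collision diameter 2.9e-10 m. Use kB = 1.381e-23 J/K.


Mean free path: lambda = kB*T / (sqrt(2) * pi * d^2 * P)
lambda = 1.381e-23 * 369 / (sqrt(2) * pi * (2.9e-10)^2 * 65594)
lambda = 2.07919e-07 m
lambda = 207.92 nm

207.92


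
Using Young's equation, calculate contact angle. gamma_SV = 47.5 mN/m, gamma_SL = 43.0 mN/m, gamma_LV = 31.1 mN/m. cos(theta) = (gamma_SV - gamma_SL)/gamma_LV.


cos(theta) = (gamma_SV - gamma_SL) / gamma_LV
cos(theta) = (47.5 - 43.0) / 31.1
cos(theta) = 0.144695
theta = arccos(0.144695) = 81.68 degrees

81.68
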